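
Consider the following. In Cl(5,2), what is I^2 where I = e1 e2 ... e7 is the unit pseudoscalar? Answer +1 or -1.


The pseudoscalar I = e1...e_n (product of all n generators) of Cl(p,q) satisfies I^2 = (-1)^(q + n(n-1)/2).
p = 5, q = 2, n = p + q = 7
n(n-1)/2 = 7 * 6 / 2 = 21
Exponent = q + n(n-1)/2 = 2 + 21 = 23
I^2 = (-1)^23 = -1


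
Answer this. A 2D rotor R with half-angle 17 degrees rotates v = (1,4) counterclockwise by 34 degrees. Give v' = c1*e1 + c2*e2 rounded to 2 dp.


Rotor R = cos(17deg) - sin(17deg)*e12
Rotation angle theta = 2 * 17 = 34 degrees
v' = R*v*~R rotates v by theta.
cos(34deg) = 0.8290, sin(34deg) = 0.5592
v'_1 = 1*cos(34deg) - 4*sin(34deg)
= 1*0.8290 - 4*0.5592
= -1.41
v'_2 = 1*sin(34deg) + 4*cos(34deg)
= 1*0.5592 + 4*0.8290
= 3.88
v' = -1.41*e1 + 3.88*e2


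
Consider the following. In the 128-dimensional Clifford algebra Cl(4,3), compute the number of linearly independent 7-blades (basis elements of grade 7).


Number of grade-k basis blades in Cl(p,q) with n = p + q is C(n, k).
n = 4 + 3 = 7
C(7, 7) = 7! / (7! * 0!)
= 5040 / (5040 * 1)
= 1


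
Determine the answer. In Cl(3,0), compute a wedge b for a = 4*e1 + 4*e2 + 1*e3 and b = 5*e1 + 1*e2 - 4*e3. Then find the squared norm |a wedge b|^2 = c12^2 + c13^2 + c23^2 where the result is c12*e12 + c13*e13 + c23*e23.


a wedge b = (a1*b2 - a2*b1)*e12 + (a1*b3 - a3*b1)*e13 + (a2*b3 - a3*b2)*e23
e12 coeff: 4*1 - 4*5 = 4 - 20 = -16
e13 coeff: 4*(-4) - 1*5 = -16 - 5 = -21
e23 coeff: 4*(-4) - 1*1 = -16 - 1 = -17
|a wedge b|^2 = (-16)^2 + (-21)^2 + (-17)^2
= 256 + 441 + 289
= 986


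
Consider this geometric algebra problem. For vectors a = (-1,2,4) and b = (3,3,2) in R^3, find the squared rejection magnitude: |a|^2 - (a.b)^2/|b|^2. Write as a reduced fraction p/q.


|a|^2 = (-1)^2 + 2^2 + 4^2 = 21
|b|^2 = 3^2 + 3^2 + 2^2 = 22
a . b = (-1)*3 + 2*3 + 4*2 = 11
(a.b)^2 = 11^2 = 121
|rej|^2 = 21 - 121/22
= (462 - 121)/22
= 341/22
In lowest terms: 31/2


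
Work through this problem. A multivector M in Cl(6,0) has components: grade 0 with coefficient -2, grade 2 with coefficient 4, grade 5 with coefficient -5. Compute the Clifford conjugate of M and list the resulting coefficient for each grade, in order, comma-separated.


Clifford conjugate sign for grade k: (-1)^(k(k+1)/2)
Grade 0: (-1)^(0*1/2) = (-1)^0 = 1, coeff -2 -> -2
Grade 2: (-1)^(2*3/2) = (-1)^3 = -1, coeff 4 -> -4
Grade 5: (-1)^(5*6/2) = (-1)^15 = -1, coeff -5 -> 5
Conjugated coefficients: -2, -4, 5


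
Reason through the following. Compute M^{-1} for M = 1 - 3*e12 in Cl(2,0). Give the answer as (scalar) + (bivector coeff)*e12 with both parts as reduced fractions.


M = 1 - 3*e12, where e12^2 = -1.
Since M commutes with its reverse ~M = a - b*e12, M * ~M = a^2 - b^2*e12^2 = a^2 + b^2.
So M^{-1} = ~M / (a^2 + b^2) = (a - b*e12)/(a^2 + b^2).
a^2 + b^2 = 1 + 9 = 10
Scalar part = 1/10 = 1/10
Bivector coeff = 3/10 = 3/10
M^{-1} = 1/10 + 3/10*e12


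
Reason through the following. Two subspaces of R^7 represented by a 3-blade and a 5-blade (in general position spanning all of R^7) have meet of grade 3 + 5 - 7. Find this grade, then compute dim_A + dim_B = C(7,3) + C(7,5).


Meet grade = grade(A) + grade(B) - n
= 3 + 5 - 7 = 1
C(7,3) = 35
C(7,5) = 21
dim_A + dim_B = 35 + 21 = 56


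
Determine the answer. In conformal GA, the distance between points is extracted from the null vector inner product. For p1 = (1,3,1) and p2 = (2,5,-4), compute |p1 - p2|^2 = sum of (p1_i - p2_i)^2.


p1 - p2 = (-1, -2, 5)
|p1 - p2|^2 = (-1)^2 + (-2)^2 + 5^2
= 1 + 4 + 25
= 30


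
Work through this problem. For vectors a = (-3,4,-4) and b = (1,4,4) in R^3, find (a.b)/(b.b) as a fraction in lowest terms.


Projection coefficient = (a . b) / (b . b)
a . b = (-3)*1 + 4*4 + (-4)*4
= -3 + 16 + (-16) = -3
b . b = 1^2 + 4^2 + 4^2
= 1 + 16 + 16 = 33
Coefficient = -3/33
In lowest terms: -1/11


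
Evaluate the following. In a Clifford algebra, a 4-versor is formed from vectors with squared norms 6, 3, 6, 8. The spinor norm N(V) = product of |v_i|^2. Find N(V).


Spinor norm N(V) = |v1|^2 * |v2|^2 * ... * |v4|^2
= 6 * 3 * 6 * 8
Running product: 6, 18, 108, 864
N(V) = 864


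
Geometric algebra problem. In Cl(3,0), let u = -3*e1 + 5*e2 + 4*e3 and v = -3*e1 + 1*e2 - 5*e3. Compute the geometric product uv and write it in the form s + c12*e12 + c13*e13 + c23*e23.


In Cl(3,0): e_i^2 = 1, e_ie_j = -e_je_i for i != j.
Scalar part = u . v = (-3)*(-3) + 5*1 + 4*(-5)
= 9 + 5 + (-20) = -6
e12 coeff = (-3)*1 - 5*(-3) = -3 - (-15) = 12
e13 coeff = (-3)*(-5) - 4*(-3) = 15 - (-12) = 27
e23 coeff = 5*(-5) - 4*1 = -25 - 4 = -29
uv = -6 + 12*e12 + 27*e13 - 29*e23


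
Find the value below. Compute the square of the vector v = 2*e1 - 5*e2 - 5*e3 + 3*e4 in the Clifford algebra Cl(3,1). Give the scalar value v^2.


v^2 = sum of c_i^2 * e_i^2
Positive signature terms (e_i^2 = +1): 2^2 + (-5)^2 + (-5)^2 = 54
Negative signature terms (e_j^2 = -1): 3^2 = 9
v^2 = 54 - 9 = 45


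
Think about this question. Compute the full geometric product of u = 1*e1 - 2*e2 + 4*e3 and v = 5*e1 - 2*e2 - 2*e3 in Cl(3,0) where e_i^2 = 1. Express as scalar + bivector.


In Cl(3,0): e_i^2 = 1, e_ie_j = -e_je_i for i != j.
Scalar part = u . v = 1*5 + (-2)*(-2) + 4*(-2)
= 5 + 4 + (-8) = 1
e12 coeff = 1*(-2) - (-2)*5 = -2 - (-10) = 8
e13 coeff = 1*(-2) - 4*5 = -2 - 20 = -22
e23 coeff = (-2)*(-2) - 4*(-2) = 4 - (-8) = 12
uv = 1 + 8*e12 - 22*e13 + 12*e23


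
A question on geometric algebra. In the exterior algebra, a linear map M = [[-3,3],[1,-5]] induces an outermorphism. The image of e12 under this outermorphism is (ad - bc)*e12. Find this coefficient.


The outermorphism of a linear map f sends e1^e2 to f(e1)^f(e2).
f(e1) = -3*e1 + 1*e2
f(e2) = 3*e1 - 5*e2
f(e1) ^ f(e2) = (-3*e1 + 1*e2) ^ (3*e1 - 5*e2)
= (-3)*(-5)*e12 + 1*3*e21
= (15 - 3)*e12
= 12*e12
Coefficient = 12


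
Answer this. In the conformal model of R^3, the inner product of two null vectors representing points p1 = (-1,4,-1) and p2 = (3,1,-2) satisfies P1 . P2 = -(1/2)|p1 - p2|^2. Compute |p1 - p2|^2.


p1 - p2 = (-4, 3, 1)
|p1 - p2|^2 = (-4)^2 + 3^2 + 1^2
= 16 + 9 + 1
= 26


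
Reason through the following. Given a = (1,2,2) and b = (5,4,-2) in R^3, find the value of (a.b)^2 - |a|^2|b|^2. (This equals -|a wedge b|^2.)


a . b = 1*5 + 2*4 + 2*(-2)
= 5 + 8 + (-4) = 9
|a|^2 = 1^2 + 2^2 + 2^2 = 9
|b|^2 = 5^2 + 4^2 + (-2)^2 = 45
(a.b)^2 = 9^2 = 81
|a|^2 * |b|^2 = 9 * 45 = 405
Result = 81 - 405 = -324


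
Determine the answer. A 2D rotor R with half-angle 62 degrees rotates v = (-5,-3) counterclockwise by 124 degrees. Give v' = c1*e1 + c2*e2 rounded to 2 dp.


Rotor R = cos(62deg) - sin(62deg)*e12
Rotation angle theta = 2 * 62 = 124 degrees
v' = R*v*~R rotates v by theta.
cos(124deg) = -0.5592, sin(124deg) = 0.8290
v'_1 = -5*cos(124deg) - (-3)*sin(124deg)
= -5*(-0.5592) - (-3)*0.8290
= 5.28
v'_2 = -5*sin(124deg) + (-3)*cos(124deg)
= -5*0.8290 + (-3)*(-0.5592)
= -2.47
v' = 5.28*e1 - 2.47*e2


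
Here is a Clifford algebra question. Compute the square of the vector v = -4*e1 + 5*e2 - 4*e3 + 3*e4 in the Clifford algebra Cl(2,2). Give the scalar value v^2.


v^2 = sum of c_i^2 * e_i^2
Positive signature terms (e_i^2 = +1): (-4)^2 + 5^2 = 41
Negative signature terms (e_j^2 = -1): (-4)^2 + 3^2 = 25
v^2 = 41 - 25 = 16


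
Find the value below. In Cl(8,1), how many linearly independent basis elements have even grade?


Even subalgebra dimension = 2^(n-1)
n = 8 + 1 = 9
2^(9 - 1) = 2^8 = 256
Verification: sum of C(9,k) for even k = 1 + 36 + 126 + 84 + 9 = 256
Result = 256


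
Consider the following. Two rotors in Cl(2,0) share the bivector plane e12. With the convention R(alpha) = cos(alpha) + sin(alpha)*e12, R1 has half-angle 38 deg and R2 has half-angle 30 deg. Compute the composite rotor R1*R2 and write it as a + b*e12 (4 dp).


Same-plane rotors commute and their half-angles add:
R1*R2 = cos(a1 + a2) + sin(a1 + a2)*e12.
a1 + a2 = 38 + 30 = 68 deg
cos(68 deg) = 0.3746
sin(68 deg) = 0.9272
R1*R2 = 0.3746 + 0.9272*e12


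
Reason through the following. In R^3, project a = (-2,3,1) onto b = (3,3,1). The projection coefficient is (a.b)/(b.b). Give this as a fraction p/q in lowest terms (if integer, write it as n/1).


Projection coefficient = (a . b) / (b . b)
a . b = (-2)*3 + 3*3 + 1*1
= -6 + 9 + 1 = 4
b . b = 3^2 + 3^2 + 1^2
= 9 + 9 + 1 = 19
Coefficient = 4/19
In lowest terms: 4/19


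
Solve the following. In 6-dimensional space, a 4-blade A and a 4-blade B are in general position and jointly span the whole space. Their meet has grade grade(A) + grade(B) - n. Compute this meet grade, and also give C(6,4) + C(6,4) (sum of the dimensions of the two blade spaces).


Meet grade = grade(A) + grade(B) - n
= 4 + 4 - 6 = 2
C(6,4) = 15
C(6,4) = 15
dim_A + dim_B = 15 + 15 = 30


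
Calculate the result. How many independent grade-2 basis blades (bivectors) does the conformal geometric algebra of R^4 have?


The conformal model of R^4 uses Cl(5,1) with m = 4 + 2 = 6 generators.
Number of grade-2 blades = C(m, 2) = C(6, 2)
= 6*5/2 = 15


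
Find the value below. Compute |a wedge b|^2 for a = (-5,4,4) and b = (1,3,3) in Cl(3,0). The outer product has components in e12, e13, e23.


a wedge b = (a1*b2 - a2*b1)*e12 + (a1*b3 - a3*b1)*e13 + (a2*b3 - a3*b2)*e23
e12 coeff: (-5)*3 - 4*1 = -15 - 4 = -19
e13 coeff: (-5)*3 - 4*1 = -15 - 4 = -19
e23 coeff: 4*3 - 4*3 = 12 - 12 = 0
|a wedge b|^2 = (-19)^2 + (-19)^2 + 0^2
= 361 + 361 + 0
= 722


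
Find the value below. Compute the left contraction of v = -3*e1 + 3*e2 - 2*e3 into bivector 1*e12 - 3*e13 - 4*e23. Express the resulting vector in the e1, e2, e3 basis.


Left contraction v _| B = <vB>_1 (grade-1 part of the geometric product vB).
Using e1_|e12 = e2, e2_|e12 = -e1, e1_|e13 = e3, e3_|e13 = -e1, e2_|e23 = e3, e3_|e23 = -e2:
e1 coeff: -v2*b12 - v3*b13 = -(3)*(1) - (-2)*(-3) = -9
e2 coeff: v1*b12 - v3*b23 = (-3)*(1) - (-2)*(-4) = -11
e3 coeff: v1*b13 + v2*b23 = (-3)*(-3) + (3)*(-4) = -3
v _| B = -9*e1 - 11*e2 - 3*e3


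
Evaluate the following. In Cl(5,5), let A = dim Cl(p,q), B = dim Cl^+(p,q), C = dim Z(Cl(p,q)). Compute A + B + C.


n = 5 + 5 = 10
Total dim = 2^10 = 1024
Even subalgebra dim = 2^9 = 512
n is even, so center dim = 1
Sum = 1024 + 512 + 1 = 1537


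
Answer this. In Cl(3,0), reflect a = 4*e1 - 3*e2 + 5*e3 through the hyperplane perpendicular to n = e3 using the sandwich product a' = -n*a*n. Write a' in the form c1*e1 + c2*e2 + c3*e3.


Reflection formula: a' = -n*a*n, with n = e3 (unit vector, n^2 = 1).
For reflection through hyperplane perp to e3:
The component along e3 flips sign, others stay.
a = (4, -3, 5)
a' = (4, -3, -5)
a' = 4*e1 - 3*e2 - 5*e3


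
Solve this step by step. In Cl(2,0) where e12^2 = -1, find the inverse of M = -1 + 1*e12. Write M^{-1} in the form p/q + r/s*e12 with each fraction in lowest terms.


M = -1 + 1*e12, where e12^2 = -1.
Since M commutes with its reverse ~M = a - b*e12, M * ~M = a^2 - b^2*e12^2 = a^2 + b^2.
So M^{-1} = ~M / (a^2 + b^2) = (a - b*e12)/(a^2 + b^2).
a^2 + b^2 = 1 + 1 = 2
Scalar part = -1/2 = -1/2
Bivector coeff = -1/2 = -1/2
M^{-1} = -1/2 - 1/2*e12


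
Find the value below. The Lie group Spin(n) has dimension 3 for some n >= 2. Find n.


dim Spin(n) = dim so(n) = n(n-1)/2.
Solve n(n-1)/2 = 3, i.e. n^2 - n - 6 = 0.
Discriminant = 1 + 8*3 = 25
n = (1 + sqrt(25))/2 = (1 + 5)/2 = 3


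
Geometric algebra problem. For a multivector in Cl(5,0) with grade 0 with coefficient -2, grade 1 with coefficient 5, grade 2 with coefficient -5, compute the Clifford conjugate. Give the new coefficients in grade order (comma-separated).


Clifford conjugate sign for grade k: (-1)^(k(k+1)/2)
Grade 0: (-1)^(0*1/2) = (-1)^0 = 1, coeff -2 -> -2
Grade 1: (-1)^(1*2/2) = (-1)^1 = -1, coeff 5 -> -5
Grade 2: (-1)^(2*3/2) = (-1)^3 = -1, coeff -5 -> 5
Conjugated coefficients: -2, -5, 5


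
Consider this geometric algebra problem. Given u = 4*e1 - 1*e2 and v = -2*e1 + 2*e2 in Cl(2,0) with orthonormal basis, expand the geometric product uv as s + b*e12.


Expand: (4*e1 - 1*e2)(-2*e1 + 2*e2)
= 4*(-2)*e1e1 + 4*2*e1e2 + (-1)*(-2)*e2e1 + (-1)*2*e2e2
Using e1^2 = e2^2 = 1, e2e1 = -e1e2:
Scalar part s = 4*(-2) + (-1)*2 = -8 + (-2) = -10
Bivector part b = 4*2 - (-1)*(-2) = 8 - 2 = 6
uv = -10 + 6*e12


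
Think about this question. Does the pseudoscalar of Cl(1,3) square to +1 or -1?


The pseudoscalar I = e1...e_n (product of all n generators) of Cl(p,q) satisfies I^2 = (-1)^(q + n(n-1)/2).
p = 1, q = 3, n = p + q = 4
n(n-1)/2 = 4 * 3 / 2 = 6
Exponent = q + n(n-1)/2 = 3 + 6 = 9
I^2 = (-1)^9 = -1


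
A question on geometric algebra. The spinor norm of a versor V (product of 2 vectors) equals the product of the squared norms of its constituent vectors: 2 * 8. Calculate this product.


Spinor norm N(V) = |v1|^2 * |v2|^2 * ... * |v2|^2
= 2 * 8
Running product: 2, 16
N(V) = 16


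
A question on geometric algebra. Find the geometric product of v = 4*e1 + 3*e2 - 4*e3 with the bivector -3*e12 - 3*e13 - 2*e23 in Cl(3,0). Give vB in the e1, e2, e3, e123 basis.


vB has grade-1 (vector) and grade-3 (trivector) parts: vB = (v _| B) + (v ^ B).
Vector part <vB>_1:
  e1: -v2*b12 - v3*b13 = -(3)*(-3) - (-4)*(-3) = -3
  e2: v1*b12 - v3*b23 = (4)*(-3) - (-4)*(-2) = -20
  e3: v1*b13 + v2*b23 = (4)*(-3) + (3)*(-2) = -18
Trivector part <vB>_3:
  e123: v1*b23 - v2*b13 + v3*b12 = (4)*(-2) - (3)*(-3) + (-4)*(-3) = 13
vB = -3*e1 - 20*e2 - 18*e3 + 13*e123


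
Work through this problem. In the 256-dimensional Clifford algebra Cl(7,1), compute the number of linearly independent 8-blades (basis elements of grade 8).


Number of grade-k basis blades in Cl(p,q) with n = p + q is C(n, k).
n = 7 + 1 = 8
C(8, 8) = 8! / (8! * 0!)
= 40320 / (40320 * 1)
= 1


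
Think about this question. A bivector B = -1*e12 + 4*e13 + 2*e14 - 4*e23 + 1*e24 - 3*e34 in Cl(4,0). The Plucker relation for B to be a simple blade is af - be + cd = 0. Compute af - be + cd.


Plucker relation: af - be + cd
a*f = (-1)*(-3) = 3
b*e = 4*1 = 4
c*d = 2*(-4) = -8
af - be + cd = 3 - 4 + (-8)
= -9


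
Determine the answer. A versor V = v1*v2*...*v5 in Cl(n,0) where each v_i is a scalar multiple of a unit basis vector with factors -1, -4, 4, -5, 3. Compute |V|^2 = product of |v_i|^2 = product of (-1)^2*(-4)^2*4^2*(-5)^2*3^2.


Each vector v_i has |v_i|^2 = s_i^2
Squared scales: (-1)^2 = 1, (-4)^2 = 16, 4^2 = 16, (-5)^2 = 25, 3^2 = 9
|V|^2 = 1 * 16 * 16 * 25 * 9
= 57600


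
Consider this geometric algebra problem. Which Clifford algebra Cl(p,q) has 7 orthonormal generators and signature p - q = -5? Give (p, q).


We need p + q = 7 and p - q = -5.
Adding: 2p = 7 + (-5) = 2, so p = 1.
Then q = 7 - 1 = 6.
(p, q) = (1, 6)


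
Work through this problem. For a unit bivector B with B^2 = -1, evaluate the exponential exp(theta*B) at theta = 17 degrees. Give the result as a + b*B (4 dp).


For a unit bivector B with B^2 = -1, the exponential series gives
e^(theta*B) = cos(theta) + sin(theta)*B (the GA analogue of Euler's formula).
theta = 17 degrees = 0.296706 rad
cos(17 deg) = 0.9563
sin(17 deg) = 0.2924
exp(theta*B) = 0.9563 + 0.2924*B


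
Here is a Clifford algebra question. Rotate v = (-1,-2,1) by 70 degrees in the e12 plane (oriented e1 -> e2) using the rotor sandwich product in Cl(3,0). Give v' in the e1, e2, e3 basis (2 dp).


Rotor R = cos(35deg) - sin(35deg)*e12
Rotation angle theta = 2 * 35 = 70 degrees in the e12 plane (e1 -> e2).
The component perpendicular to the plane (e3) is invariant: v'_3 = v3 = 1.00
cos(70deg) = 0.3420, sin(70deg) = 0.9397
v'_1 = v1*cos(theta) - v2*sin(theta) = -1*0.3420 - (-2)*0.9397 = 1.54
v'_2 = v1*sin(theta) + v2*cos(theta) = -1*0.9397 + (-2)*0.3420 = -1.62
v' = 1.54*e1 - 1.62*e2 + 1.00*e3


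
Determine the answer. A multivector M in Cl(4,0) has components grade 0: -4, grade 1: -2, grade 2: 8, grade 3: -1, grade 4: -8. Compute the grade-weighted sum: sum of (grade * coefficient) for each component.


Grade-weighted sum = sum of grade_k * coefficient_k
0*(-4) = 0
1*(-2) = -2
2*8 = 16
3*(-1) = -3
4*(-8) = -32
Total = 0 + (-2) + 16 + (-3) + (-32) = -21


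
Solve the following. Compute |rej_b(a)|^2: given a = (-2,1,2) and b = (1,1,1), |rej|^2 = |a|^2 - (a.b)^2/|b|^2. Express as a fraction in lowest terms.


|a|^2 = (-2)^2 + 1^2 + 2^2 = 9
|b|^2 = 1^2 + 1^2 + 1^2 = 3
a . b = (-2)*1 + 1*1 + 2*1 = 1
(a.b)^2 = 1^2 = 1
|rej|^2 = 9 - 1/3
= (27 - 1)/3
= 26/3
In lowest terms: 26/3


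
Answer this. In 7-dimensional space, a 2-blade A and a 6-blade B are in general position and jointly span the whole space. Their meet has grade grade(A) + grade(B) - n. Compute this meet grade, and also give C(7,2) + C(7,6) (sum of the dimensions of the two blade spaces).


Meet grade = grade(A) + grade(B) - n
= 2 + 6 - 7 = 1
C(7,2) = 21
C(7,6) = 7
dim_A + dim_B = 21 + 7 = 28


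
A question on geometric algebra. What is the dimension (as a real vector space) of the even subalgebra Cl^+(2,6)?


Even subalgebra dimension = 2^(n-1)
n = 2 + 6 = 8
2^(8 - 1) = 2^7 = 128
Verification: sum of C(8,k) for even k = 1 + 28 + 70 + 28 + 1 = 128
Result = 128


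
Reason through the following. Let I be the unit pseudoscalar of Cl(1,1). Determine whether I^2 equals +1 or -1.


The pseudoscalar I = e1...e_n (product of all n generators) of Cl(p,q) satisfies I^2 = (-1)^(q + n(n-1)/2).
p = 1, q = 1, n = p + q = 2
n(n-1)/2 = 2 * 1 / 2 = 1
Exponent = q + n(n-1)/2 = 1 + 1 = 2
I^2 = (-1)^2 = +1


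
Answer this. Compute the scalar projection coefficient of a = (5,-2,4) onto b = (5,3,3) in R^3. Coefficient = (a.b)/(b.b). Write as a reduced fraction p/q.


Projection coefficient = (a . b) / (b . b)
a . b = 5*5 + (-2)*3 + 4*3
= 25 + (-6) + 12 = 31
b . b = 5^2 + 3^2 + 3^2
= 25 + 9 + 9 = 43
Coefficient = 31/43
In lowest terms: 31/43


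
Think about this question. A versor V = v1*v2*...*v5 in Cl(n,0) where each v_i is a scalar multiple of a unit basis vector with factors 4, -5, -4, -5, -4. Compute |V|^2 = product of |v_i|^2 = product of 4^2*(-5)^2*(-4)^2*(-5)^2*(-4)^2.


Each vector v_i has |v_i|^2 = s_i^2
Squared scales: 4^2 = 16, (-5)^2 = 25, (-4)^2 = 16, (-5)^2 = 25, (-4)^2 = 16
|V|^2 = 16 * 25 * 16 * 25 * 16
= 2560000


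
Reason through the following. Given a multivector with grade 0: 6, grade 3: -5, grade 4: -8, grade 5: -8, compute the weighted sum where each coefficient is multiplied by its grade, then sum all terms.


Grade-weighted sum = sum of grade_k * coefficient_k
0*6 = 0
3*(-5) = -15
4*(-8) = -32
5*(-8) = -40
Total = 0 + (-15) + (-32) + (-40) = -87


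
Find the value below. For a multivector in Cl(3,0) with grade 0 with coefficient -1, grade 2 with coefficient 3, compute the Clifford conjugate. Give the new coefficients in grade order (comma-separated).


Clifford conjugate sign for grade k: (-1)^(k(k+1)/2)
Grade 0: (-1)^(0*1/2) = (-1)^0 = 1, coeff -1 -> -1
Grade 2: (-1)^(2*3/2) = (-1)^3 = -1, coeff 3 -> -3
Conjugated coefficients: -1, -3


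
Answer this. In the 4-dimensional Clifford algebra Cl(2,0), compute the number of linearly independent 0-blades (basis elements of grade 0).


Number of grade-k basis blades in Cl(p,q) with n = p + q is C(n, k).
n = 2 + 0 = 2
C(2, 0) = 2! / (0! * 2!)
= 2 / (1 * 2)
= 1


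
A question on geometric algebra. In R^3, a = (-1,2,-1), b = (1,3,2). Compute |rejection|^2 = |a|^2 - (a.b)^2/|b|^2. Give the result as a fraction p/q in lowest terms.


|a|^2 = (-1)^2 + 2^2 + (-1)^2 = 6
|b|^2 = 1^2 + 3^2 + 2^2 = 14
a . b = (-1)*1 + 2*3 + (-1)*2 = 3
(a.b)^2 = 3^2 = 9
|rej|^2 = 6 - 9/14
= (84 - 9)/14
= 75/14
In lowest terms: 75/14


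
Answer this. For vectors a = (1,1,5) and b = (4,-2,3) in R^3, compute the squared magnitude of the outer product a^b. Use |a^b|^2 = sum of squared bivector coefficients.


a wedge b = (a1*b2 - a2*b1)*e12 + (a1*b3 - a3*b1)*e13 + (a2*b3 - a3*b2)*e23
e12 coeff: 1*(-2) - 1*4 = -2 - 4 = -6
e13 coeff: 1*3 - 5*4 = 3 - 20 = -17
e23 coeff: 1*3 - 5*(-2) = 3 - (-10) = 13
|a wedge b|^2 = (-6)^2 + (-17)^2 + 13^2
= 36 + 289 + 169
= 494


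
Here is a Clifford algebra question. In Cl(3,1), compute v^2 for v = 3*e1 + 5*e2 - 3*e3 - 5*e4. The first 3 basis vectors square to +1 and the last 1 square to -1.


v^2 = sum of c_i^2 * e_i^2
Positive signature terms (e_i^2 = +1): 3^2 + 5^2 + (-3)^2 = 43
Negative signature terms (e_j^2 = -1): (-5)^2 = 25
v^2 = 43 - 25 = 18


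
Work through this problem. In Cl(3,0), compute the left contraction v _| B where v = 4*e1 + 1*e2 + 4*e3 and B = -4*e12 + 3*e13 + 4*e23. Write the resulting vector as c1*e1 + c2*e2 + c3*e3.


Left contraction v _| B = <vB>_1 (grade-1 part of the geometric product vB).
Using e1_|e12 = e2, e2_|e12 = -e1, e1_|e13 = e3, e3_|e13 = -e1, e2_|e23 = e3, e3_|e23 = -e2:
e1 coeff: -v2*b12 - v3*b13 = -(1)*(-4) - (4)*(3) = -8
e2 coeff: v1*b12 - v3*b23 = (4)*(-4) - (4)*(4) = -32
e3 coeff: v1*b13 + v2*b23 = (4)*(3) + (1)*(4) = 16
v _| B = -8*e1 - 32*e2 + 16*e3


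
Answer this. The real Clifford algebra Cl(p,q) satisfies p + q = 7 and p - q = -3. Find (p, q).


We need p + q = 7 and p - q = -3.
Adding: 2p = 7 + (-3) = 4, so p = 2.
Then q = 7 - 2 = 5.
(p, q) = (2, 5)


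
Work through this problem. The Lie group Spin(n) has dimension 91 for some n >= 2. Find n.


dim Spin(n) = dim so(n) = n(n-1)/2.
Solve n(n-1)/2 = 91, i.e. n^2 - n - 182 = 0.
Discriminant = 1 + 8*91 = 729
n = (1 + sqrt(729))/2 = (1 + 27)/2 = 14


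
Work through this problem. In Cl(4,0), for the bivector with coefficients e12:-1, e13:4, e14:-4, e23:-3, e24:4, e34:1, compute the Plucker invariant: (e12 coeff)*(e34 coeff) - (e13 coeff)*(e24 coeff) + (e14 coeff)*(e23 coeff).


Plucker relation: af - be + cd
a*f = (-1)*1 = -1
b*e = 4*4 = 16
c*d = (-4)*(-3) = 12
af - be + cd = -1 - 16 + 12
= -5


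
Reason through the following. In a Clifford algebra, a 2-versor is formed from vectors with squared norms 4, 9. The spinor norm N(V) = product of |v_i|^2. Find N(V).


Spinor norm N(V) = |v1|^2 * |v2|^2 * ... * |v2|^2
= 4 * 9
Running product: 4, 36
N(V) = 36


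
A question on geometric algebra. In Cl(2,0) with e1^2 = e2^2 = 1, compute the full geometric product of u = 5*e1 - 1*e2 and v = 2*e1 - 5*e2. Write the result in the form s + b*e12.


Expand: (5*e1 - 1*e2)(2*e1 - 5*e2)
= 5*2*e1e1 + 5*(-5)*e1e2 + (-1)*2*e2e1 + (-1)*(-5)*e2e2
Using e1^2 = e2^2 = 1, e2e1 = -e1e2:
Scalar part s = 5*2 + (-1)*(-5) = 10 + 5 = 15
Bivector part b = 5*(-5) - (-1)*2 = -25 - (-2) = -23
uv = 15 - 23*e12


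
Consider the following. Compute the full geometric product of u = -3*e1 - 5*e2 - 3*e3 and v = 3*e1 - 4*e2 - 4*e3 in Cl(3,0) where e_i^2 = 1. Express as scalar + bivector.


In Cl(3,0): e_i^2 = 1, e_ie_j = -e_je_i for i != j.
Scalar part = u . v = (-3)*3 + (-5)*(-4) + (-3)*(-4)
= -9 + 20 + 12 = 23
e12 coeff = (-3)*(-4) - (-5)*3 = 12 - (-15) = 27
e13 coeff = (-3)*(-4) - (-3)*3 = 12 - (-9) = 21
e23 coeff = (-5)*(-4) - (-3)*(-4) = 20 - 12 = 8
uv = 23 + 27*e12 + 21*e13 + 8*e23


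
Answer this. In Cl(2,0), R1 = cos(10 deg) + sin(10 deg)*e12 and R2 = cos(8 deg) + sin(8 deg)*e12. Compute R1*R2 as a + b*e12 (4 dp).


Same-plane rotors commute and their half-angles add:
R1*R2 = cos(a1 + a2) + sin(a1 + a2)*e12.
a1 + a2 = 10 + 8 = 18 deg
cos(18 deg) = 0.9511
sin(18 deg) = 0.3090
R1*R2 = 0.9511 + 0.3090*e12


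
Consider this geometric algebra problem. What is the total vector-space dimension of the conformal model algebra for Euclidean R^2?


The conformal model of R^2 uses Cl(3,1): the 2 Euclidean generators plus two extra orthogonal generators e+ (e+^2 = +1) and e- (e-^2 = -1), from which the null vectors e0, einf are built.
Number of generators m = 2 + 2 = 4.
dim Cl(p,q) = 2^m = 2^4 = 16


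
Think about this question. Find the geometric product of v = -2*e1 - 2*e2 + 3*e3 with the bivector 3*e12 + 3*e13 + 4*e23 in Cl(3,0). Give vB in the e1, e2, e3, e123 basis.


vB has grade-1 (vector) and grade-3 (trivector) parts: vB = (v _| B) + (v ^ B).
Vector part <vB>_1:
  e1: -v2*b12 - v3*b13 = -(-2)*(3) - (3)*(3) = -3
  e2: v1*b12 - v3*b23 = (-2)*(3) - (3)*(4) = -18
  e3: v1*b13 + v2*b23 = (-2)*(3) + (-2)*(4) = -14
Trivector part <vB>_3:
  e123: v1*b23 - v2*b13 + v3*b12 = (-2)*(4) - (-2)*(3) + (3)*(3) = 7
vB = -3*e1 - 18*e2 - 14*e3 + 7*e123


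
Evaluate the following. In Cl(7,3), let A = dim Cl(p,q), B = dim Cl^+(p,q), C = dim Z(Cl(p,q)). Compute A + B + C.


n = 7 + 3 = 10
Total dim = 2^10 = 1024
Even subalgebra dim = 2^9 = 512
n is even, so center dim = 1
Sum = 1024 + 512 + 1 = 1537


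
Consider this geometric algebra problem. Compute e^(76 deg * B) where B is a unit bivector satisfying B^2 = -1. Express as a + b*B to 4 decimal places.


For a unit bivector B with B^2 = -1, the exponential series gives
e^(theta*B) = cos(theta) + sin(theta)*B (the GA analogue of Euler's formula).
theta = 76 degrees = 1.32645 rad
cos(76 deg) = 0.2419
sin(76 deg) = 0.9703
exp(theta*B) = 0.2419 + 0.9703*B


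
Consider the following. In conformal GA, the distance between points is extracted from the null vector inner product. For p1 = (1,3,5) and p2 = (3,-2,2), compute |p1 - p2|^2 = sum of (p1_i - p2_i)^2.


p1 - p2 = (-2, 5, 3)
|p1 - p2|^2 = (-2)^2 + 5^2 + 3^2
= 4 + 25 + 9
= 38


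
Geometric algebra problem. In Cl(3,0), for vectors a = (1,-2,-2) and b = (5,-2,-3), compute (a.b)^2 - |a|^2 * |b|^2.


a . b = 1*5 + (-2)*(-2) + (-2)*(-3)
= 5 + 4 + 6 = 15
|a|^2 = 1^2 + (-2)^2 + (-2)^2 = 9
|b|^2 = 5^2 + (-2)^2 + (-3)^2 = 38
(a.b)^2 = 15^2 = 225
|a|^2 * |b|^2 = 9 * 38 = 342
Result = 225 - 342 = -117


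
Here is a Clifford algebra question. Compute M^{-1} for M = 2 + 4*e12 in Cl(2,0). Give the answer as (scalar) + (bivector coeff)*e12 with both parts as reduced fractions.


M = 2 + 4*e12, where e12^2 = -1.
Since M commutes with its reverse ~M = a - b*e12, M * ~M = a^2 - b^2*e12^2 = a^2 + b^2.
So M^{-1} = ~M / (a^2 + b^2) = (a - b*e12)/(a^2 + b^2).
a^2 + b^2 = 4 + 16 = 20
Scalar part = 2/20 = 1/10
Bivector coeff = -4/20 = -1/5
M^{-1} = 1/10 - 1/5*e12


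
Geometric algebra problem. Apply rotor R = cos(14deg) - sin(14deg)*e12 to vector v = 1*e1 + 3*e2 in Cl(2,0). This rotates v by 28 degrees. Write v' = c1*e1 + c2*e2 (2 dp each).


Rotor R = cos(14deg) - sin(14deg)*e12
Rotation angle theta = 2 * 14 = 28 degrees
v' = R*v*~R rotates v by theta.
cos(28deg) = 0.8829, sin(28deg) = 0.4695
v'_1 = 1*cos(28deg) - 3*sin(28deg)
= 1*0.8829 - 3*0.4695
= -0.53
v'_2 = 1*sin(28deg) + 3*cos(28deg)
= 1*0.4695 + 3*0.8829
= 3.12
v' = -0.53*e1 + 3.12*e2


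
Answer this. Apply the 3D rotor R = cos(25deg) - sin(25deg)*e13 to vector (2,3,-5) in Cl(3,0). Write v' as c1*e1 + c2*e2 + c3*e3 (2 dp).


Rotor R = cos(25deg) - sin(25deg)*e13
Rotation angle theta = 2 * 25 = 50 degrees in the e13 plane (e1 -> e3).
The component perpendicular to the plane (e2) is invariant: v'_2 = v2 = 3.00
cos(50deg) = 0.6428, sin(50deg) = 0.7660
v'_1 = v1*cos(theta) - v3*sin(theta) = 2*0.6428 - (-5)*0.7660 = 5.12
v'_3 = v1*sin(theta) + v3*cos(theta) = 2*0.7660 + (-5)*0.6428 = -1.68
v' = 5.12*e1 + 3.00*e2 - 1.68*e3


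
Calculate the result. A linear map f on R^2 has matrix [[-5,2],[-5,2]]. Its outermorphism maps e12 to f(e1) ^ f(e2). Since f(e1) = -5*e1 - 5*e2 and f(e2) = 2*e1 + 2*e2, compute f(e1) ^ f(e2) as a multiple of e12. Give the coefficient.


The outermorphism of a linear map f sends e1^e2 to f(e1)^f(e2).
f(e1) = -5*e1 - 5*e2
f(e2) = 2*e1 + 2*e2
f(e1) ^ f(e2) = (-5*e1 - 5*e2) ^ (2*e1 + 2*e2)
= (-5)*2*e12 + (-5)*2*e21
= (-10 - (-10))*e12
= 0*e12
Coefficient = 0


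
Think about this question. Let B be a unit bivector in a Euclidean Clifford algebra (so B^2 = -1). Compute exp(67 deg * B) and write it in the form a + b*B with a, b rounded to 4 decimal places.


For a unit bivector B with B^2 = -1, the exponential series gives
e^(theta*B) = cos(theta) + sin(theta)*B (the GA analogue of Euler's formula).
theta = 67 degrees = 1.169371 rad
cos(67 deg) = 0.3907
sin(67 deg) = 0.9205
exp(theta*B) = 0.3907 + 0.9205*B


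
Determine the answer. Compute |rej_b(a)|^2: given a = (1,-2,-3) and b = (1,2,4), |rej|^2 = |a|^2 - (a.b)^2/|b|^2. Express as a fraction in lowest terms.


|a|^2 = 1^2 + (-2)^2 + (-3)^2 = 14
|b|^2 = 1^2 + 2^2 + 4^2 = 21
a . b = 1*1 + (-2)*2 + (-3)*4 = -15
(a.b)^2 = (-15)^2 = 225
|rej|^2 = 14 - 225/21
= (294 - 225)/21
= 69/21
In lowest terms: 23/7


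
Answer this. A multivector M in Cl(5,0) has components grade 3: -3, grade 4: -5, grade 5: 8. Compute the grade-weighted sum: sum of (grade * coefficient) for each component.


Grade-weighted sum = sum of grade_k * coefficient_k
3*(-3) = -9
4*(-5) = -20
5*8 = 40
Total = -9 + (-20) + 40 = 11


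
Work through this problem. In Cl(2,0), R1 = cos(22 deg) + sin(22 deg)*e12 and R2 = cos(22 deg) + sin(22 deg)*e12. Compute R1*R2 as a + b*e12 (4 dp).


Same-plane rotors commute and their half-angles add:
R1*R2 = cos(a1 + a2) + sin(a1 + a2)*e12.
a1 + a2 = 22 + 22 = 44 deg
cos(44 deg) = 0.7193
sin(44 deg) = 0.6947
R1*R2 = 0.7193 + 0.6947*e12


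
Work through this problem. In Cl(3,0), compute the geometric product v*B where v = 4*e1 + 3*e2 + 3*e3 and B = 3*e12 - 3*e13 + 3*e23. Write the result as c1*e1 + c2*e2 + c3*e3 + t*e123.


vB has grade-1 (vector) and grade-3 (trivector) parts: vB = (v _| B) + (v ^ B).
Vector part <vB>_1:
  e1: -v2*b12 - v3*b13 = -(3)*(3) - (3)*(-3) = 0
  e2: v1*b12 - v3*b23 = (4)*(3) - (3)*(3) = 3
  e3: v1*b13 + v2*b23 = (4)*(-3) + (3)*(3) = -3
Trivector part <vB>_3:
  e123: v1*b23 - v2*b13 + v3*b12 = (4)*(3) - (3)*(-3) + (3)*(3) = 30
vB = 0*e1 + 3*e2 - 3*e3 + 30*e123


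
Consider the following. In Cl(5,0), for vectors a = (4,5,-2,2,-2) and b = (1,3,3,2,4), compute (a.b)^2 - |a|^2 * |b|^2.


a . b = 4*1 + 5*3 + (-2)*3 + 2*2 + (-2)*4
= 4 + 15 + (-6) + 4 + (-8) = 9
|a|^2 = 4^2 + 5^2 + (-2)^2 + 2^2 + (-2)^2 = 53
|b|^2 = 1^2 + 3^2 + 3^2 + 2^2 + 4^2 = 39
(a.b)^2 = 9^2 = 81
|a|^2 * |b|^2 = 53 * 39 = 2067
Result = 81 - 2067 = -1986


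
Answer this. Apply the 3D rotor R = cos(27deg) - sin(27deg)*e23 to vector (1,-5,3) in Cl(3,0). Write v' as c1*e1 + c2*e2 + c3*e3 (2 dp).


Rotor R = cos(27deg) - sin(27deg)*e23
Rotation angle theta = 2 * 27 = 54 degrees in the e23 plane (e2 -> e3).
The component perpendicular to the plane (e1) is invariant: v'_1 = v1 = 1.00
cos(54deg) = 0.5878, sin(54deg) = 0.8090
v'_2 = v2*cos(theta) - v3*sin(theta) = -5*0.5878 - 3*0.8090 = -5.37
v'_3 = v2*sin(theta) + v3*cos(theta) = -5*0.8090 + 3*0.5878 = -2.28
v' = 1.00*e1 - 5.37*e2 - 2.28*e3


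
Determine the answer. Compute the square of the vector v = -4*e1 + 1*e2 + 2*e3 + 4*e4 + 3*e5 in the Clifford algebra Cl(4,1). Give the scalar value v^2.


v^2 = sum of c_i^2 * e_i^2
Positive signature terms (e_i^2 = +1): (-4)^2 + 1^2 + 2^2 + 4^2 = 37
Negative signature terms (e_j^2 = -1): 3^2 = 9
v^2 = 37 - 9 = 28


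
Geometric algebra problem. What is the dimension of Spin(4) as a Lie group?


Spin(n) double-covers SO(n); both have Lie algebra so(n) of dimension n(n-1)/2.
n = 4
n(n-1) = 4 * 3 = 12
dim Spin(4) = 12/2 = 6


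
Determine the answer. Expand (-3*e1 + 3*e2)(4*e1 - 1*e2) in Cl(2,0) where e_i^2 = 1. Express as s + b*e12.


Expand: (-3*e1 + 3*e2)(4*e1 - 1*e2)
= (-3)*4*e1e1 + (-3)*(-1)*e1e2 + 3*4*e2e1 + 3*(-1)*e2e2
Using e1^2 = e2^2 = 1, e2e1 = -e1e2:
Scalar part s = (-3)*4 + 3*(-1) = -12 + (-3) = -15
Bivector part b = (-3)*(-1) - 3*4 = 3 - 12 = -9
uv = -15 - 9*e12


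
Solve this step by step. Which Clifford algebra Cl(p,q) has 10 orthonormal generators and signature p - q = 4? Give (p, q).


We need p + q = 10 and p - q = 4.
Adding: 2p = 10 + 4 = 14, so p = 7.
Then q = 10 - 7 = 3.
(p, q) = (7, 3)


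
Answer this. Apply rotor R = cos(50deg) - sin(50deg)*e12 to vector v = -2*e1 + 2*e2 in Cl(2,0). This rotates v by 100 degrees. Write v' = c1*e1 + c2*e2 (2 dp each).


Rotor R = cos(50deg) - sin(50deg)*e12
Rotation angle theta = 2 * 50 = 100 degrees
v' = R*v*~R rotates v by theta.
cos(100deg) = -0.1736, sin(100deg) = 0.9848
v'_1 = -2*cos(100deg) - 2*sin(100deg)
= -2*(-0.1736) - 2*0.9848
= -1.62
v'_2 = -2*sin(100deg) + 2*cos(100deg)
= -2*0.9848 + 2*(-0.1736)
= -2.32
v' = -1.62*e1 - 2.32*e2


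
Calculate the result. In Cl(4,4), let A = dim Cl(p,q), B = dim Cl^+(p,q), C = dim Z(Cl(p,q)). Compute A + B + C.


n = 4 + 4 = 8
Total dim = 2^8 = 256
Even subalgebra dim = 2^7 = 128
n is even, so center dim = 1
Sum = 256 + 128 + 1 = 385


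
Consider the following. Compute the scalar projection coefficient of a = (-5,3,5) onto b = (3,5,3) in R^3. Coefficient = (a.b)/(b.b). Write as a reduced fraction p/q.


Projection coefficient = (a . b) / (b . b)
a . b = (-5)*3 + 3*5 + 5*3
= -15 + 15 + 15 = 15
b . b = 3^2 + 5^2 + 3^2
= 9 + 25 + 9 = 43
Coefficient = 15/43
In lowest terms: 15/43


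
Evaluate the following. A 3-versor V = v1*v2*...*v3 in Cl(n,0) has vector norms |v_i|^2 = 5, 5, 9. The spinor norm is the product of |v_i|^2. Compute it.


Spinor norm N(V) = |v1|^2 * |v2|^2 * ... * |v3|^2
= 5 * 5 * 9
Running product: 5, 25, 225
N(V) = 225


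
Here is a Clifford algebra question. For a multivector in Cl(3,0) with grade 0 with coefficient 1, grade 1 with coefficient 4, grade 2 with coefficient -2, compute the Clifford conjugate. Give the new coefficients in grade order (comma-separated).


Clifford conjugate sign for grade k: (-1)^(k(k+1)/2)
Grade 0: (-1)^(0*1/2) = (-1)^0 = 1, coeff 1 -> 1
Grade 1: (-1)^(1*2/2) = (-1)^1 = -1, coeff 4 -> -4
Grade 2: (-1)^(2*3/2) = (-1)^3 = -1, coeff -2 -> 2
Conjugated coefficients: 1, -4, 2


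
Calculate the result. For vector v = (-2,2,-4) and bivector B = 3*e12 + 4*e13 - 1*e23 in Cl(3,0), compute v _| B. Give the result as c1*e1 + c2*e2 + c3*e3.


Left contraction v _| B = <vB>_1 (grade-1 part of the geometric product vB).
Using e1_|e12 = e2, e2_|e12 = -e1, e1_|e13 = e3, e3_|e13 = -e1, e2_|e23 = e3, e3_|e23 = -e2:
e1 coeff: -v2*b12 - v3*b13 = -(2)*(3) - (-4)*(4) = 10
e2 coeff: v1*b12 - v3*b23 = (-2)*(3) - (-4)*(-1) = -10
e3 coeff: v1*b13 + v2*b23 = (-2)*(4) + (2)*(-1) = -10
v _| B = 10*e1 - 10*e2 - 10*e3


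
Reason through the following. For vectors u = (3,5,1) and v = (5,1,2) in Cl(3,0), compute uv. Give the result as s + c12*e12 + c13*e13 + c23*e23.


In Cl(3,0): e_i^2 = 1, e_ie_j = -e_je_i for i != j.
Scalar part = u . v = 3*5 + 5*1 + 1*2
= 15 + 5 + 2 = 22
e12 coeff = 3*1 - 5*5 = 3 - 25 = -22
e13 coeff = 3*2 - 1*5 = 6 - 5 = 1
e23 coeff = 5*2 - 1*1 = 10 - 1 = 9
uv = 22 - 22*e12 + 1*e13 + 9*e23


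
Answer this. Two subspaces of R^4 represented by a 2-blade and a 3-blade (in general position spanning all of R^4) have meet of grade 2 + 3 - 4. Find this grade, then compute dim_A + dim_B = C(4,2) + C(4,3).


Meet grade = grade(A) + grade(B) - n
= 2 + 3 - 4 = 1
C(4,2) = 6
C(4,3) = 4
dim_A + dim_B = 6 + 4 = 10


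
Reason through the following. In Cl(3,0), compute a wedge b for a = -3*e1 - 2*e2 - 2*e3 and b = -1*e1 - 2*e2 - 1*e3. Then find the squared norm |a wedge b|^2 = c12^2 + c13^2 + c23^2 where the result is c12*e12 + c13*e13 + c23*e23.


a wedge b = (a1*b2 - a2*b1)*e12 + (a1*b3 - a3*b1)*e13 + (a2*b3 - a3*b2)*e23
e12 coeff: (-3)*(-2) - (-2)*(-1) = 6 - 2 = 4
e13 coeff: (-3)*(-1) - (-2)*(-1) = 3 - 2 = 1
e23 coeff: (-2)*(-1) - (-2)*(-2) = 2 - 4 = -2
|a wedge b|^2 = 4^2 + 1^2 + (-2)^2
= 16 + 1 + 4
= 21


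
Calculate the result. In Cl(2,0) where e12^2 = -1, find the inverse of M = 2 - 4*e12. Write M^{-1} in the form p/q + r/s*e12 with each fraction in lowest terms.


M = 2 - 4*e12, where e12^2 = -1.
Since M commutes with its reverse ~M = a - b*e12, M * ~M = a^2 - b^2*e12^2 = a^2 + b^2.
So M^{-1} = ~M / (a^2 + b^2) = (a - b*e12)/(a^2 + b^2).
a^2 + b^2 = 4 + 16 = 20
Scalar part = 2/20 = 1/10
Bivector coeff = 4/20 = 1/5
M^{-1} = 1/10 + 1/5*e12


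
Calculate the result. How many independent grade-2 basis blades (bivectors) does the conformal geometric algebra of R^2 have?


The conformal model of R^2 uses Cl(3,1) with m = 2 + 2 = 4 generators.
Number of grade-2 blades = C(m, 2) = C(4, 2)
= 4*3/2 = 6


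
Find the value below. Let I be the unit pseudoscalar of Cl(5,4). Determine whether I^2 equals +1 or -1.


The pseudoscalar I = e1...e_n (product of all n generators) of Cl(p,q) satisfies I^2 = (-1)^(q + n(n-1)/2).
p = 5, q = 4, n = p + q = 9
n(n-1)/2 = 9 * 8 / 2 = 36
Exponent = q + n(n-1)/2 = 4 + 36 = 40
I^2 = (-1)^40 = +1


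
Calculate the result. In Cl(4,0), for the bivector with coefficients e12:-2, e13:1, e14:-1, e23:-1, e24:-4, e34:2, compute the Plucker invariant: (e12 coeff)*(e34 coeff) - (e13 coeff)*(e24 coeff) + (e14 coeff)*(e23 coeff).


Plucker relation: af - be + cd
a*f = (-2)*2 = -4
b*e = 1*(-4) = -4
c*d = (-1)*(-1) = 1
af - be + cd = -4 - (-4) + 1
= 1


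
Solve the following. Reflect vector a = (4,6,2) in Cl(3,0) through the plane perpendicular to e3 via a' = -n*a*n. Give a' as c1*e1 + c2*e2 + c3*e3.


Reflection formula: a' = -n*a*n, with n = e3 (unit vector, n^2 = 1).
For reflection through hyperplane perp to e3:
The component along e3 flips sign, others stay.
a = (4, 6, 2)
a' = (4, 6, -2)
a' = 4*e1 + 6*e2 - 2*e3


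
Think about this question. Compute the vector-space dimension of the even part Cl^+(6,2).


Even subalgebra dimension = 2^(n-1)
n = 6 + 2 = 8
2^(8 - 1) = 2^7 = 128
Verification: sum of C(8,k) for even k = 1 + 28 + 70 + 28 + 1 = 128
Result = 128


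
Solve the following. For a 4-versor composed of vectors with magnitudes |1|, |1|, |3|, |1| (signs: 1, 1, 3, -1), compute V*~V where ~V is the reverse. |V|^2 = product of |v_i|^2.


Each vector v_i has |v_i|^2 = s_i^2
Squared scales: 1^2 = 1, 1^2 = 1, 3^2 = 9, (-1)^2 = 1
|V|^2 = 1 * 1 * 9 * 1
= 9


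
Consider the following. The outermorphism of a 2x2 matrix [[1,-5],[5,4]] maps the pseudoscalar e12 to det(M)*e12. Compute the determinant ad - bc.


The outermorphism of a linear map f sends e1^e2 to f(e1)^f(e2).
f(e1) = 1*e1 + 5*e2
f(e2) = -5*e1 + 4*e2
f(e1) ^ f(e2) = (1*e1 + 5*e2) ^ (-5*e1 + 4*e2)
= 1*4*e12 + 5*(-5)*e21
= (4 - (-25))*e12
= 29*e12
Coefficient = 29


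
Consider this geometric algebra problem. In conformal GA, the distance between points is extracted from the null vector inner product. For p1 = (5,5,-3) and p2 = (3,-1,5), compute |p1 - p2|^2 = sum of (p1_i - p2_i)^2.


p1 - p2 = (2, 6, -8)
|p1 - p2|^2 = 2^2 + 6^2 + (-8)^2
= 4 + 36 + 64
= 104


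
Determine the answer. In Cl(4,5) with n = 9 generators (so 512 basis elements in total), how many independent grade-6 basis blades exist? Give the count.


Number of grade-k basis blades in Cl(p,q) with n = p + q is C(n, k).
n = 4 + 5 = 9
C(9, 6) = 9! / (6! * 3!)
= 362880 / (720 * 6)
= 84


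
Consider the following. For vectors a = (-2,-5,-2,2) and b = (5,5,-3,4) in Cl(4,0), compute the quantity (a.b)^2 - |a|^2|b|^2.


a . b = (-2)*5 + (-5)*5 + (-2)*(-3) + 2*4
= -10 + (-25) + 6 + 8 = -21
|a|^2 = (-2)^2 + (-5)^2 + (-2)^2 + 2^2 = 37
|b|^2 = 5^2 + 5^2 + (-3)^2 + 4^2 = 75
(a.b)^2 = (-21)^2 = 441
|a|^2 * |b|^2 = 37 * 75 = 2775
Result = 441 - 2775 = -2334


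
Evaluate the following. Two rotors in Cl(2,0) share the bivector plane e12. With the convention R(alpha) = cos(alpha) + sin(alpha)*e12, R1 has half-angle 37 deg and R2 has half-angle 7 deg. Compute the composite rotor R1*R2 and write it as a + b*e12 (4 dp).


Same-plane rotors commute and their half-angles add:
R1*R2 = cos(a1 + a2) + sin(a1 + a2)*e12.
a1 + a2 = 37 + 7 = 44 deg
cos(44 deg) = 0.7193
sin(44 deg) = 0.6947
R1*R2 = 0.7193 + 0.6947*e12


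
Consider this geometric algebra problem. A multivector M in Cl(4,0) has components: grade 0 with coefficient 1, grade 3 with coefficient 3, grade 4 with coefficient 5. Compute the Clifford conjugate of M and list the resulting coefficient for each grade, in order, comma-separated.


Clifford conjugate sign for grade k: (-1)^(k(k+1)/2)
Grade 0: (-1)^(0*1/2) = (-1)^0 = 1, coeff 1 -> 1
Grade 3: (-1)^(3*4/2) = (-1)^6 = 1, coeff 3 -> 3
Grade 4: (-1)^(4*5/2) = (-1)^10 = 1, coeff 5 -> 5
Conjugated coefficients: 1, 3, 5


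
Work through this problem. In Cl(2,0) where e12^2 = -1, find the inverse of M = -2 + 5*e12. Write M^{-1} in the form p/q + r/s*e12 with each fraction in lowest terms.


M = -2 + 5*e12, where e12^2 = -1.
Since M commutes with its reverse ~M = a - b*e12, M * ~M = a^2 - b^2*e12^2 = a^2 + b^2.
So M^{-1} = ~M / (a^2 + b^2) = (a - b*e12)/(a^2 + b^2).
a^2 + b^2 = 4 + 25 = 29
Scalar part = -2/29 = -2/29
Bivector coeff = -5/29 = -5/29
M^{-1} = -2/29 - 5/29*e12
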